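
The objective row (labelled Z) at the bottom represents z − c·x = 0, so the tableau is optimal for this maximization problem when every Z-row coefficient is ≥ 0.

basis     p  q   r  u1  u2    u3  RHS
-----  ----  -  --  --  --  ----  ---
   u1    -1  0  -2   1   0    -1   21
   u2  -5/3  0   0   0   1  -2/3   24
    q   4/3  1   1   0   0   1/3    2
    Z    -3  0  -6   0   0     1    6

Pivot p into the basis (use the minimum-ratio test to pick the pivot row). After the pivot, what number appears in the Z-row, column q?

9/4

Ratio test on column p — row 1: entry -1 ≤ 0; row 2: entry -5/3 ≤ 0; row 3: 2/(4/3) = 3/2. Minimum is 3/2 at row 3 (q leaves); pivot element 4/3.
Divide row 3 by 4/3; eliminate column p from the other rows.
Z-row update in column q: 0 − (-3)·(3/4) = 9/4.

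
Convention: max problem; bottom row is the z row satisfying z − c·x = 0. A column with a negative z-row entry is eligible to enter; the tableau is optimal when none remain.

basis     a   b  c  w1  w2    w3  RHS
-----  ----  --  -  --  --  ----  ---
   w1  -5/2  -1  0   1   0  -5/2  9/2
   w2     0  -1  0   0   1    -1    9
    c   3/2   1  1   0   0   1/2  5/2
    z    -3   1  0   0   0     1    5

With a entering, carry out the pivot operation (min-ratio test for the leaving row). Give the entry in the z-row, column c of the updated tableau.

2

Ratio test on column a — row 1: entry -5/2 ≤ 0; row 2: entry 0 ≤ 0; row 3: (5/2)/(3/2) = 5/3. Minimum is 5/3 at row 3 (c leaves); pivot element 3/2.
Divide row 3 by 3/2; eliminate column a from the other rows.
z-row update in column c: 0 − (-3)·(2/3) = 2.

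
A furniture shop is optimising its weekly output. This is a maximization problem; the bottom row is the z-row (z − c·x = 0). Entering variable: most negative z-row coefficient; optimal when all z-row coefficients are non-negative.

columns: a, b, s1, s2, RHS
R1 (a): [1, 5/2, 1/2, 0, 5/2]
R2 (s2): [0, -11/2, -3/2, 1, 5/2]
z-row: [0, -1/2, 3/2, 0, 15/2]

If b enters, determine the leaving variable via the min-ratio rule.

Column b entries and ratios — a: (5/2)/(5/2) = 1; s2: -11/2 ≤ 0, skip.
Smallest ratio is 1 in the row of a, so a leaves.

a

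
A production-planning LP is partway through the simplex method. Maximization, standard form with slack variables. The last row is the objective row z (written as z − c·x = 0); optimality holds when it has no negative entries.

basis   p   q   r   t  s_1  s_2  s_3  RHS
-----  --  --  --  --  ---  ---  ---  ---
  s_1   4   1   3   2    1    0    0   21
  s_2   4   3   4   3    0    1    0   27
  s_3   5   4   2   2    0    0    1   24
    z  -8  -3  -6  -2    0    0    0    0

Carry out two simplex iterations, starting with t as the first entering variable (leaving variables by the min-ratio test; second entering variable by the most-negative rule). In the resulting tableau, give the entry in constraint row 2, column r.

1

Ratio test on column t — row 1: 21/2 = 21/2; row 2: 27/3 = 9; row 3: 24/2 = 12. Minimum is 9 at row 2 (s_2 leaves); pivot element 3.
Divide row 2 by 3; eliminate column t from the other rows.
Second iteration: most negative z-row entry is -16/3 in column p, so p enters.
Ratio test on column p — row 1: 3/(4/3) = 9/4; row 2: 9/(4/3) = 27/4; row 3: 6/(7/3) = 18/7. Minimum is 9/4 at row 1 (s_1 leaves); pivot element 4/3.
Divide row 1 by 4/3; eliminate column p from the other rows.
After both pivots, the entry at constraint row 2, column r is 1.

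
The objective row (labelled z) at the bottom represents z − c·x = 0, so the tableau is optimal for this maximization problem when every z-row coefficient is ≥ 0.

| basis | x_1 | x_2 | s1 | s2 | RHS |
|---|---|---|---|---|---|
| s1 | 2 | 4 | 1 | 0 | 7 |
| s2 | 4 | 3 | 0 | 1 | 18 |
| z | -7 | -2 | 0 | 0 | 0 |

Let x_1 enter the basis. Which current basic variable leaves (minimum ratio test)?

s1

Column x_1 entries and ratios — s1: 7/2 = 7/2; s2: 18/4 = 9/2.
Smallest ratio is 7/2 in the row of s1, so s1 leaves.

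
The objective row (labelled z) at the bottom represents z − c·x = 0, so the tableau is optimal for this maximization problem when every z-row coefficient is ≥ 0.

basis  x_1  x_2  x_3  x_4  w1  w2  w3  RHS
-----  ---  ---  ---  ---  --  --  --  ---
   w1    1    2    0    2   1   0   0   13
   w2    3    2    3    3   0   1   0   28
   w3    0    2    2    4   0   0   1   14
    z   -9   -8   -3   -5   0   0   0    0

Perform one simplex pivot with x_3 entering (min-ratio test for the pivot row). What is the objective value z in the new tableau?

21

Ratio test on column x_3 — row 1: entry 0 ≤ 0; row 2: 28/3 = 28/3; row 3: 14/2 = 7. Minimum is 7 at row 3 (w3 leaves); pivot element 2.
Pivot on row 3; the z-row RHS becomes 0 − (-3)·7 = 21.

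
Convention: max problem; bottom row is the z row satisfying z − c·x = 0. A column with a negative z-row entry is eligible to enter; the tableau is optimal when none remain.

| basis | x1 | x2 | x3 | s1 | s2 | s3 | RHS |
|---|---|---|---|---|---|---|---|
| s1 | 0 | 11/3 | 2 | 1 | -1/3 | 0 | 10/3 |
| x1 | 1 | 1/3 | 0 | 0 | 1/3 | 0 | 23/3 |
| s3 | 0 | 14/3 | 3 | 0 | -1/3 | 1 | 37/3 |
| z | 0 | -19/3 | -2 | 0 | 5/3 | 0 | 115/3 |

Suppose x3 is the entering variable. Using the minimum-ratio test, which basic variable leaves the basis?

Column x3 entries and ratios — s1: (10/3)/2 = 5/3; x1: 0 ≤ 0, skip; s3: (37/3)/3 = 37/9.
Smallest ratio is 5/3 in the row of s1, so s1 leaves.

s1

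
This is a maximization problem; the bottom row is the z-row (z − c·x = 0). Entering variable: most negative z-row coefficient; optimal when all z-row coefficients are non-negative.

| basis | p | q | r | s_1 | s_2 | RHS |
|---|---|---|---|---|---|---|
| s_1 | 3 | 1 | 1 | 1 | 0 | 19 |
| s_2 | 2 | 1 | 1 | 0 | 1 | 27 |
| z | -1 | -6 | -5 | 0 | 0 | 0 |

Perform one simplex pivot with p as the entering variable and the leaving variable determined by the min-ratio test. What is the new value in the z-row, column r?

-14/3

Ratio test on column p — row 1: 19/3 = 19/3; row 2: 27/2 = 27/2. Minimum is 19/3 at row 1 (s_1 leaves); pivot element 3.
Divide row 1 by 3; eliminate column p from the other rows.
z-row update in column r: -5 − (-1)·(1/3) = -14/3.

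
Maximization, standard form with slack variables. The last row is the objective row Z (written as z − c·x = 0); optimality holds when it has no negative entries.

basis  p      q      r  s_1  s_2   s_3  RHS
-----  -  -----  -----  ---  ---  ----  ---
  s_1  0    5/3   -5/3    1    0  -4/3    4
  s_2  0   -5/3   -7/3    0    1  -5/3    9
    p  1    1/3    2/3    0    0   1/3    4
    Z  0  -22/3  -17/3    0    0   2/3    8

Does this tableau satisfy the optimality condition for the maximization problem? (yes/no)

no

The Z-row has a negative entry -22/3 in column q, so it is not optimal.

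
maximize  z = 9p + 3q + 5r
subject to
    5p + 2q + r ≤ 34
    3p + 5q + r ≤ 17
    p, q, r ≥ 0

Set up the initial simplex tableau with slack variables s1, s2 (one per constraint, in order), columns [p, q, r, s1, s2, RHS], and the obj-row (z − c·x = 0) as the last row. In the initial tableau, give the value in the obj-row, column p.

The obj-row carries the negated objective coefficients: the p entry is -9.

-9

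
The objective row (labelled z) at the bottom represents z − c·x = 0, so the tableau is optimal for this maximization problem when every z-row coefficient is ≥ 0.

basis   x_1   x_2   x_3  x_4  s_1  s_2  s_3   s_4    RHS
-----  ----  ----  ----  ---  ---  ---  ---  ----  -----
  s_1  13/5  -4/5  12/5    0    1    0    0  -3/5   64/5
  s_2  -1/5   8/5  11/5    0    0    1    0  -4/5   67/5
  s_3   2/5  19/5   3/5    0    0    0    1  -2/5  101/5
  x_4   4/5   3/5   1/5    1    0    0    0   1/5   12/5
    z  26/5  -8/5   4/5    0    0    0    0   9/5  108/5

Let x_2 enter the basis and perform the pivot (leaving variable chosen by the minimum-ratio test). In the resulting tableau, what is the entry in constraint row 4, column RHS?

Ratio test on column x_2 — row 1: entry -4/5 ≤ 0; row 2: (67/5)/(8/5) = 67/8; row 3: (101/5)/(19/5) = 101/19; row 4: (12/5)/(3/5) = 4. Minimum is 4 at row 4 (x_4 leaves); pivot element 3/5.
Divide row 4 by 3/5; eliminate column x_2 from the other rows.
In the new row 4, the RHS entry is the old entry divided by the pivot: (12/5)/(3/5) = 4.

4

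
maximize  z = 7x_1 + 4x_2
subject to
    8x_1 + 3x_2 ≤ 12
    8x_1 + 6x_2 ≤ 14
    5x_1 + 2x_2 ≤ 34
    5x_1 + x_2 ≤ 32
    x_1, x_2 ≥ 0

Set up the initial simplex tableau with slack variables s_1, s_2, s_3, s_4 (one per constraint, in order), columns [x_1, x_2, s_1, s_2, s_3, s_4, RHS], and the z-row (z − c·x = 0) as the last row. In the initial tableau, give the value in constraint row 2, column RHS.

The RHS of constraint 2 is b_2 = 14.

14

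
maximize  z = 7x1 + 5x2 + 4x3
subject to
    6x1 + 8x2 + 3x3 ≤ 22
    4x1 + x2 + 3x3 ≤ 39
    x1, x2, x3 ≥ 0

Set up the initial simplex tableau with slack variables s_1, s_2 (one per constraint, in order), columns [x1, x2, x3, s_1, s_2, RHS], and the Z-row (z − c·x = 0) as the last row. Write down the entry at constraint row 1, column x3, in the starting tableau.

Constraint 1 has coefficient 3 on x3.

3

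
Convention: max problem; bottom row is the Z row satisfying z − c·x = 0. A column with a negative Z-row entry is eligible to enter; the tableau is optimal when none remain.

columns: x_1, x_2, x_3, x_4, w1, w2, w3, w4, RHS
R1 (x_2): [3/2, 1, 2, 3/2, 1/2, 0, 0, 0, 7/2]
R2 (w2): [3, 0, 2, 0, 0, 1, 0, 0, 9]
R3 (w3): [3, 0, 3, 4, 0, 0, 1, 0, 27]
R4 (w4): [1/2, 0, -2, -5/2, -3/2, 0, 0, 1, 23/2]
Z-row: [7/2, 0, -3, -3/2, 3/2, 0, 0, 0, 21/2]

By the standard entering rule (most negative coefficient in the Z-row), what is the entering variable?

x_3

Negative Z-row entries: x_3: -3, x_4: -3/2.
The most negative is -3 in column x_3, so x_3 enters.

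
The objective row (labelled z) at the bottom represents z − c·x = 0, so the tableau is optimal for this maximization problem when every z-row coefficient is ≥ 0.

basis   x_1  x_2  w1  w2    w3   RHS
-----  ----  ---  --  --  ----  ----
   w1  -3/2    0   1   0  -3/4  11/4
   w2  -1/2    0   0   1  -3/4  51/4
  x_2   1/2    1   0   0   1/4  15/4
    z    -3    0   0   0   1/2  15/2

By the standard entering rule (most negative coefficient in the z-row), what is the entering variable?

Negative z-row entries: x_1: -3.
The most negative is -3 in column x_1, so x_1 enters.

x_1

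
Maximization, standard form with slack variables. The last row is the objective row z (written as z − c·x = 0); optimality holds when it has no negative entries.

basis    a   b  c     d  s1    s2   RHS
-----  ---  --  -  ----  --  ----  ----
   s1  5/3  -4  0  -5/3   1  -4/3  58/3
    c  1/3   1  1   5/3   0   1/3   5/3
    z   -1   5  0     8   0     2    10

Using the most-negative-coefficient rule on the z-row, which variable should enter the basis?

a

Negative z-row entries: a: -1.
The most negative is -1 in column a, so a enters.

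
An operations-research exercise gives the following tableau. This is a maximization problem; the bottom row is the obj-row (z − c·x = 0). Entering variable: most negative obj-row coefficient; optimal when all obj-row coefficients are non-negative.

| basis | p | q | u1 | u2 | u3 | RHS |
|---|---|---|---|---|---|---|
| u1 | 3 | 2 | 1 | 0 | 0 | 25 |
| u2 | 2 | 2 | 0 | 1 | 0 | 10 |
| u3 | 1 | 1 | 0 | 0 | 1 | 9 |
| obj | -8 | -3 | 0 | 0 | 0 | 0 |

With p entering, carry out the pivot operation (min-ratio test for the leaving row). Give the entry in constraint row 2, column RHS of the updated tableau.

Ratio test on column p — row 1: 25/3 = 25/3; row 2: 10/2 = 5; row 3: 9/1 = 9. Minimum is 5 at row 2 (u2 leaves); pivot element 2.
Divide row 2 by 2; eliminate column p from the other rows.
In the new row 2, the RHS entry is the old entry divided by the pivot: 10/2 = 5.

5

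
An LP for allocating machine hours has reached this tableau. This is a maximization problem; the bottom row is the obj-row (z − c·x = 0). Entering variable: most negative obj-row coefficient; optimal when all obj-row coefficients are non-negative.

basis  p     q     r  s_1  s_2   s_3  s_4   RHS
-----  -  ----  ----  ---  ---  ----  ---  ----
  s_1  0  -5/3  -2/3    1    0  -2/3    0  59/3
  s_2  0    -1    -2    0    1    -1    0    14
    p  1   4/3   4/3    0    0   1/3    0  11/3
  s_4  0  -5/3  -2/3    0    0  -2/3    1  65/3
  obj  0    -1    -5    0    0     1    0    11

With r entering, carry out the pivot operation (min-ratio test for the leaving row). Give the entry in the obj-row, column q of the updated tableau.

4

Ratio test on column r — row 1: entry -2/3 ≤ 0; row 2: entry -2 ≤ 0; row 3: (11/3)/(4/3) = 11/4; row 4: entry -2/3 ≤ 0. Minimum is 11/4 at row 3 (p leaves); pivot element 4/3.
Divide row 3 by 4/3; eliminate column r from the other rows.
obj-row update in column q: -1 − (-5)·1 = 4.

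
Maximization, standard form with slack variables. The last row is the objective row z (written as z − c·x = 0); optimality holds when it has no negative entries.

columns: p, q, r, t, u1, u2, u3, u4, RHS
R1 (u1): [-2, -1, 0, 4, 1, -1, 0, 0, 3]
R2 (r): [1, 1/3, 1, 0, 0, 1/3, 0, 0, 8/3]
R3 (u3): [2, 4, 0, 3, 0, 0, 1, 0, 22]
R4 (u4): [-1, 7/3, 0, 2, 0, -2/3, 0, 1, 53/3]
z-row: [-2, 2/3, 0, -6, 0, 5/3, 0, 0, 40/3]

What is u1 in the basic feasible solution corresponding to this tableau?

3

u1 is basic (row 1); its value is the RHS of that row, 3.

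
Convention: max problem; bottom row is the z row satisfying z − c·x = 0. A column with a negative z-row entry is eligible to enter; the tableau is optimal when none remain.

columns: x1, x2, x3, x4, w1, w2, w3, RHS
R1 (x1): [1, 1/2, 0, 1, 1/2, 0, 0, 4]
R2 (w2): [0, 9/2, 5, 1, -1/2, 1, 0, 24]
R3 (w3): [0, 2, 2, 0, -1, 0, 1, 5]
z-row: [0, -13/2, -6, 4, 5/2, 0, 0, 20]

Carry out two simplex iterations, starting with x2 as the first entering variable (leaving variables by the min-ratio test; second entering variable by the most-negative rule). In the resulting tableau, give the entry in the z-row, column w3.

Ratio test on column x2 — row 1: 4/(1/2) = 8; row 2: 24/(9/2) = 16/3; row 3: 5/2 = 5/2. Minimum is 5/2 at row 3 (w3 leaves); pivot element 2.
Divide row 3 by 2; eliminate column x2 from the other rows.
Second iteration: most negative z-row entry is -3/4 in column w1, so w1 enters.
Ratio test on column w1 — row 1: (11/4)/(3/4) = 11/3; row 2: (51/4)/(7/4) = 51/7; row 3: entry -1/2 ≤ 0. Minimum is 11/3 at row 1 (x1 leaves); pivot element 3/4.
Divide row 1 by 3/4; eliminate column w1 from the other rows.
After both pivots, the entry at the z-row, column w3 is 3.

3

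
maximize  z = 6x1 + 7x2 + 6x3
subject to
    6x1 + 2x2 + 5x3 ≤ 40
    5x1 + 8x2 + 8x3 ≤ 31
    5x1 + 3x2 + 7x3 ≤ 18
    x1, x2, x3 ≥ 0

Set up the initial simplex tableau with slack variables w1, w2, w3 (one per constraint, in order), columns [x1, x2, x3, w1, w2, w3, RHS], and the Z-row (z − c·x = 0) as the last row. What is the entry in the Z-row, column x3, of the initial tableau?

The Z-row carries the negated objective coefficients: the x3 entry is -6.

-6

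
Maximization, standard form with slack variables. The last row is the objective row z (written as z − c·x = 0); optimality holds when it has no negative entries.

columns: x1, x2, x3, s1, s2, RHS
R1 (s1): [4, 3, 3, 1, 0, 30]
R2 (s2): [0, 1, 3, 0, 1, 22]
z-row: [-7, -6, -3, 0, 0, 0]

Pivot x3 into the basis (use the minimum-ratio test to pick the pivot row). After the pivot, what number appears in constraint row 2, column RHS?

22/3

Ratio test on column x3 — row 1: 30/3 = 10; row 2: 22/3 = 22/3. Minimum is 22/3 at row 2 (s2 leaves); pivot element 3.
Divide row 2 by 3; eliminate column x3 from the other rows.
In the new row 2, the RHS entry is the old entry divided by the pivot: 22/3 = 22/3.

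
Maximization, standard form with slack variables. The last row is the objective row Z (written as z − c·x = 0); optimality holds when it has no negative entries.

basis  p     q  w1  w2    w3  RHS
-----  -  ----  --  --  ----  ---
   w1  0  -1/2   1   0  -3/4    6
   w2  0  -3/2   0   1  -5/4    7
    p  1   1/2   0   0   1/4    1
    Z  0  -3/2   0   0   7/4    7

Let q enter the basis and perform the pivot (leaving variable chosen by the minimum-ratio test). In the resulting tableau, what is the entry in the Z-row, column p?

Ratio test on column q — row 1: entry -1/2 ≤ 0; row 2: entry -3/2 ≤ 0; row 3: 1/(1/2) = 2. Minimum is 2 at row 3 (p leaves); pivot element 1/2.
Divide row 3 by 1/2; eliminate column q from the other rows.
Z-row update in column p: 0 − (-3/2)·2 = 3.

3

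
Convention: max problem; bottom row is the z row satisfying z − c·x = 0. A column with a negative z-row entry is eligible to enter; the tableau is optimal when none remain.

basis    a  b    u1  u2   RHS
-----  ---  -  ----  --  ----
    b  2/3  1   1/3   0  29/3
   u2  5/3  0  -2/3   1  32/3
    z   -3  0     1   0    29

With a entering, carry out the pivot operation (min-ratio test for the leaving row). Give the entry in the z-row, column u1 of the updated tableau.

-1/5

Ratio test on column a — row 1: (29/3)/(2/3) = 29/2; row 2: (32/3)/(5/3) = 32/5. Minimum is 32/5 at row 2 (u2 leaves); pivot element 5/3.
Divide row 2 by 5/3; eliminate column a from the other rows.
z-row update in column u1: 1 − (-3)·(-2/5) = -1/5.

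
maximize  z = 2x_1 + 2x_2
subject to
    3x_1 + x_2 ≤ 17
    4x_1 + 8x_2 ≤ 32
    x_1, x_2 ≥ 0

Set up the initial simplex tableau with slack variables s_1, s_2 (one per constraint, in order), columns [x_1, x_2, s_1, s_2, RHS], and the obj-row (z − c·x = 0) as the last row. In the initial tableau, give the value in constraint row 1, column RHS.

The RHS of constraint 1 is b_1 = 17.

17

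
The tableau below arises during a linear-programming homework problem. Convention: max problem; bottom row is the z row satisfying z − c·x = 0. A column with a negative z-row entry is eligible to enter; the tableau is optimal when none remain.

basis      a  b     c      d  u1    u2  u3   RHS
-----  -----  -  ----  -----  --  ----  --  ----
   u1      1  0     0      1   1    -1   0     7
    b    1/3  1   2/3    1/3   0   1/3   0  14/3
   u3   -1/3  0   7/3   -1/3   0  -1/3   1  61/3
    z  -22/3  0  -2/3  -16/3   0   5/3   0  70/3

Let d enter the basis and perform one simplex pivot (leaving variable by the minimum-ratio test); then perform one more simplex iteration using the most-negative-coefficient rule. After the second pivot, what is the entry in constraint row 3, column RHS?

25

Ratio test on column d — row 1: 7/1 = 7; row 2: (14/3)/(1/3) = 14; row 3: entry -1/3 ≤ 0. Minimum is 7 at row 1 (u1 leaves); pivot element 1.
Divide row 1 by 1; eliminate column d from the other rows.
Second iteration: most negative z-row entry is -11/3 in column u2, so u2 enters.
Ratio test on column u2 — row 1: entry -1 ≤ 0; row 2: (7/3)/(2/3) = 7/2; row 3: entry -2/3 ≤ 0. Minimum is 7/2 at row 2 (b leaves); pivot element 2/3.
Divide row 2 by 2/3; eliminate column u2 from the other rows.
After both pivots, the entry at constraint row 3, column RHS is 25.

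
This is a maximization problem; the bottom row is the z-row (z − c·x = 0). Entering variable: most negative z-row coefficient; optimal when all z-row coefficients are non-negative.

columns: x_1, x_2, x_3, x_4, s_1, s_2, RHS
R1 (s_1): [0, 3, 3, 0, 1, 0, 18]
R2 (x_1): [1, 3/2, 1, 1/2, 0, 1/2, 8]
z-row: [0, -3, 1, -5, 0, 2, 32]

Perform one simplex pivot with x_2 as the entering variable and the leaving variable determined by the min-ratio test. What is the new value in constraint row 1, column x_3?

Ratio test on column x_2 — row 1: 18/3 = 6; row 2: 8/(3/2) = 16/3. Minimum is 16/3 at row 2 (x_1 leaves); pivot element 3/2.
Divide row 2 by 3/2; eliminate column x_2 from the other rows.
Row 1 update in column x_3: 3 − 3·(2/3) = 1.

1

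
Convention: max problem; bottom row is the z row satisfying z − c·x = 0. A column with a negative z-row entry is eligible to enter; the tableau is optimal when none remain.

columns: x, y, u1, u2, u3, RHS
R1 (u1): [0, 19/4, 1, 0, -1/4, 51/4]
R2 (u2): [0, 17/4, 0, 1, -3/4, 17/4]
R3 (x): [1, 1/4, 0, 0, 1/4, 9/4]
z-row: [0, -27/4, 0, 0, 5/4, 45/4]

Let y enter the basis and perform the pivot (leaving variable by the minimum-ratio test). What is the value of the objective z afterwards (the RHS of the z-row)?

18

Ratio test on column y — row 1: (51/4)/(19/4) = 51/19; row 2: (17/4)/(17/4) = 1; row 3: (9/4)/(1/4) = 9. Minimum is 1 at row 2 (u2 leaves); pivot element 17/4.
Pivot on row 2; the z-row RHS becomes 45/4 − (-27/4)·1 = 18.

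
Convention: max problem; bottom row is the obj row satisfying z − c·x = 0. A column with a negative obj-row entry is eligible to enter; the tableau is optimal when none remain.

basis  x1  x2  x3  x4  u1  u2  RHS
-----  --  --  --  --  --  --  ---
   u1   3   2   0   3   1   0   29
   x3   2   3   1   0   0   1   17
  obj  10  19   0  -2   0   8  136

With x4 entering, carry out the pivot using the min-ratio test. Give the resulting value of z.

Ratio test on column x4 — row 1: 29/3 = 29/3; row 2: entry 0 ≤ 0. Minimum is 29/3 at row 1 (u1 leaves); pivot element 3.
Pivot on row 1; the obj-row RHS becomes 136 − (-2)·(29/3) = 466/3.

466/3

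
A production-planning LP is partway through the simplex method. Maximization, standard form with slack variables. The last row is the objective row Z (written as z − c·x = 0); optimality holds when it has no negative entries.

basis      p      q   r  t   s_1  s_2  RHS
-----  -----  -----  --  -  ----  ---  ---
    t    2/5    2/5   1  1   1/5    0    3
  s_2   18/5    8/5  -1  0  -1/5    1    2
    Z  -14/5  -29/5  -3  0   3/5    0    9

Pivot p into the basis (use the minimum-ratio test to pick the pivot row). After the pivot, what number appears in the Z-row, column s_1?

Ratio test on column p — row 1: 3/(2/5) = 15/2; row 2: 2/(18/5) = 5/9. Minimum is 5/9 at row 2 (s_2 leaves); pivot element 18/5.
Divide row 2 by 18/5; eliminate column p from the other rows.
Z-row update in column s_1: 3/5 − (-14/5)·(-1/18) = 4/9.

4/9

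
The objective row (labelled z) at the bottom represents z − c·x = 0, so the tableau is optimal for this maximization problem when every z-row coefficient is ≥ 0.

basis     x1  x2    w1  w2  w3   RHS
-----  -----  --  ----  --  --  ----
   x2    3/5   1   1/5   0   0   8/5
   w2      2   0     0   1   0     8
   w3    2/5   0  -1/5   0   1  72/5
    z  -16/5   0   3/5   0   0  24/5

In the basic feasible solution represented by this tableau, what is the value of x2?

8/5

x2 is basic (row 1); its value is the RHS of that row, 8/5.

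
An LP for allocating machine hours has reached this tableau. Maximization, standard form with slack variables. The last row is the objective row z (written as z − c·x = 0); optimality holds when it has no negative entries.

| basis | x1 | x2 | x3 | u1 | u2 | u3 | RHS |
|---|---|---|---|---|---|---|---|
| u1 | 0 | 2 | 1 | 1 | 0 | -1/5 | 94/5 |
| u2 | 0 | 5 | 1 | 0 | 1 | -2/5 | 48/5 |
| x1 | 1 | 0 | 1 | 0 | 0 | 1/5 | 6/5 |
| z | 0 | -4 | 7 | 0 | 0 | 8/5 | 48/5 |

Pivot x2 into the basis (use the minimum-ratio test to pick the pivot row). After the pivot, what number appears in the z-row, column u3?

32/25

Ratio test on column x2 — row 1: (94/5)/2 = 47/5; row 2: (48/5)/5 = 48/25; row 3: entry 0 ≤ 0. Minimum is 48/25 at row 2 (u2 leaves); pivot element 5.
Divide row 2 by 5; eliminate column x2 from the other rows.
z-row update in column u3: 8/5 − (-4)·(-2/25) = 32/25.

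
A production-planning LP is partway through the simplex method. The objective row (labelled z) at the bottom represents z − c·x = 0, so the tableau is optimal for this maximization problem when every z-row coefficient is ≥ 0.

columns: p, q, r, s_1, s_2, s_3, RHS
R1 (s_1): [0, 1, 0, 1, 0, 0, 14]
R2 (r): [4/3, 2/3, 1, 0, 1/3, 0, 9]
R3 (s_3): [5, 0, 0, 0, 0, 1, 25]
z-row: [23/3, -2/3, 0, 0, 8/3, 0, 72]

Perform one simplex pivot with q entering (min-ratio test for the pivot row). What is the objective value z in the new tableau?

81

Ratio test on column q — row 1: 14/1 = 14; row 2: 9/(2/3) = 27/2; row 3: entry 0 ≤ 0. Minimum is 27/2 at row 2 (r leaves); pivot element 2/3.
Pivot on row 2; the z-row RHS becomes 72 − (-2/3)·(27/2) = 81.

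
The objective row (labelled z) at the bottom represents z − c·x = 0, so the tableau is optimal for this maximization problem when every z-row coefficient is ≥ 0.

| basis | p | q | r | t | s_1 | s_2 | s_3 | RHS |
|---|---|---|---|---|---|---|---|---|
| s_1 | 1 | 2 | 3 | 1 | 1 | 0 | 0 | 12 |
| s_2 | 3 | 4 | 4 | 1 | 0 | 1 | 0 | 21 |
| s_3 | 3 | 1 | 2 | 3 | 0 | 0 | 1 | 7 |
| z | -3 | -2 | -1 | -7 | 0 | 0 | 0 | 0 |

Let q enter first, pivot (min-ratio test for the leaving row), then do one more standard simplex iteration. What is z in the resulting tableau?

Ratio test on column q — row 1: 12/2 = 6; row 2: 21/4 = 21/4; row 3: 7/1 = 7. Minimum is 21/4 at row 2 (s_2 leaves); pivot element 4.
Pivot on row 2; the z-row RHS becomes 0 − (-2)·(21/4) = 21/2.
Next entering variable (most negative z-row entry -13/2): t.
Ratio test on column t — row 1: (3/2)/(1/2) = 3; row 2: (21/4)/(1/4) = 21; row 3: (7/4)/(11/4) = 7/11. Minimum is 7/11 at row 3 (s_3 leaves); pivot element 11/4.
After the second pivot the z-row RHS is 21/2 − (-13/2)·(7/11) = 161/11.

161/11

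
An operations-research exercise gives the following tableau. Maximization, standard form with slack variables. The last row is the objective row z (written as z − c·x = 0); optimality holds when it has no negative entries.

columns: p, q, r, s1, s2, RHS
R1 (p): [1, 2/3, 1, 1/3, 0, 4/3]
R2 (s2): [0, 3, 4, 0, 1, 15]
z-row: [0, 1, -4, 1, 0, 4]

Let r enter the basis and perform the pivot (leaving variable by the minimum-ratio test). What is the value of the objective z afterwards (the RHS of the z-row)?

Ratio test on column r — row 1: (4/3)/1 = 4/3; row 2: 15/4 = 15/4. Minimum is 4/3 at row 1 (p leaves); pivot element 1.
Pivot on row 1; the z-row RHS becomes 4 − (-4)·(4/3) = 28/3.

28/3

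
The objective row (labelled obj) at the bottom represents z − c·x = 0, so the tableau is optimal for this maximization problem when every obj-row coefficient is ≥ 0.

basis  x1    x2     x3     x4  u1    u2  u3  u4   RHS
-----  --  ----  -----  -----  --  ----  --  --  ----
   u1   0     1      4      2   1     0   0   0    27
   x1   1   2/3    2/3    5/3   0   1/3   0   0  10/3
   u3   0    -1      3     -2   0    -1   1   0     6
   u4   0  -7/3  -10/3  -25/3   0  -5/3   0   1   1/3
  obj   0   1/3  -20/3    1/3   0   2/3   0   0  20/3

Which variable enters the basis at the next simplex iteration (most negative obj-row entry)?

x3

Negative obj-row entries: x3: -20/3.
The most negative is -20/3 in column x3, so x3 enters.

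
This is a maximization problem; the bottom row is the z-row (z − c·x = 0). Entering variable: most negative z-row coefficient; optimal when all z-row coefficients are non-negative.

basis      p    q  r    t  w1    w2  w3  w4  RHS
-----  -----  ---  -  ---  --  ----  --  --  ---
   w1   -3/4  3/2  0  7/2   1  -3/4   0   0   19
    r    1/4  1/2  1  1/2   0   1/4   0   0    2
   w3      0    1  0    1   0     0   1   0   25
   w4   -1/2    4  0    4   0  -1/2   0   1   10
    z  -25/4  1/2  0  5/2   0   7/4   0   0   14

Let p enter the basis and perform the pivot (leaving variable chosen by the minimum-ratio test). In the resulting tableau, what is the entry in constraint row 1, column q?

Ratio test on column p — row 1: entry -3/4 ≤ 0; row 2: 2/(1/4) = 8; row 3: entry 0 ≤ 0; row 4: entry -1/2 ≤ 0. Minimum is 8 at row 2 (r leaves); pivot element 1/4.
Divide row 2 by 1/4; eliminate column p from the other rows.
Row 1 update in column q: 3/2 − (-3/4)·2 = 3.

3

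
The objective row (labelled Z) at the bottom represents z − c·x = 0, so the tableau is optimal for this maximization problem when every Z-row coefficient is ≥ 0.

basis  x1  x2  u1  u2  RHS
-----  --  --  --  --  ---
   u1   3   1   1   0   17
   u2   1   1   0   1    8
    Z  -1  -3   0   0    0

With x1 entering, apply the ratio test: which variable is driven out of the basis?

u1

Column x1 entries and ratios — u1: 17/3 = 17/3; u2: 8/1 = 8.
Smallest ratio is 17/3 in the row of u1, so u1 leaves.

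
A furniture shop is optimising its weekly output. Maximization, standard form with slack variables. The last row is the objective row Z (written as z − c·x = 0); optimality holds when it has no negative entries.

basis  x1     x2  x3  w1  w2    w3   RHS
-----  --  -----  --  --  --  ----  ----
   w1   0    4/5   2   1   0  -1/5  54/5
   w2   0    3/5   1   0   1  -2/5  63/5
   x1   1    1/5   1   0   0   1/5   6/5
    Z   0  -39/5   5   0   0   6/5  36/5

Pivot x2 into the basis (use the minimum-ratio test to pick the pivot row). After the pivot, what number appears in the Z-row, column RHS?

Ratio test on column x2 — row 1: (54/5)/(4/5) = 27/2; row 2: (63/5)/(3/5) = 21; row 3: (6/5)/(1/5) = 6. Minimum is 6 at row 3 (x1 leaves); pivot element 1/5.
Divide row 3 by 1/5; eliminate column x2 from the other rows.
Z-row update in column RHS: 36/5 − (-39/5)·6 = 54.

54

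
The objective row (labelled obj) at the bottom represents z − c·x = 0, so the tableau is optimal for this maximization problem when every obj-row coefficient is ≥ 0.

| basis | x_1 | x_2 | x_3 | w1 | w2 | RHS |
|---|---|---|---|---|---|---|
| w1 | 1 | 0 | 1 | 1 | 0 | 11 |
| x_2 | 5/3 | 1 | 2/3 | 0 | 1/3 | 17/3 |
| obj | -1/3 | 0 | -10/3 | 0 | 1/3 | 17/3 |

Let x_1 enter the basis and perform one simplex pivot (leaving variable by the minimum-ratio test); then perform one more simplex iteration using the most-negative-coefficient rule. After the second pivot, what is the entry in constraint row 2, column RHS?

17/2

Ratio test on column x_1 — row 1: 11/1 = 11; row 2: (17/3)/(5/3) = 17/5. Minimum is 17/5 at row 2 (x_2 leaves); pivot element 5/3.
Divide row 2 by 5/3; eliminate column x_1 from the other rows.
Second iteration: most negative obj-row entry is -16/5 in column x_3, so x_3 enters.
Ratio test on column x_3 — row 1: (38/5)/(3/5) = 38/3; row 2: (17/5)/(2/5) = 17/2. Minimum is 17/2 at row 2 (x_1 leaves); pivot element 2/5.
Divide row 2 by 2/5; eliminate column x_3 from the other rows.
After both pivots, the entry at constraint row 2, column RHS is 17/2.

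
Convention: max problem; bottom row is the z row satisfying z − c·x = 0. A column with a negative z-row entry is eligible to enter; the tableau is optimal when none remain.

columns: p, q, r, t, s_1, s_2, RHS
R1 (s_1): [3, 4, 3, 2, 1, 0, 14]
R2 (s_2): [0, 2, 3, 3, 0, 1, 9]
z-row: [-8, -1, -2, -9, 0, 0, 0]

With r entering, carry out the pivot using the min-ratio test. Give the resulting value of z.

Ratio test on column r — row 1: 14/3 = 14/3; row 2: 9/3 = 3. Minimum is 3 at row 2 (s_2 leaves); pivot element 3.
Pivot on row 2; the z-row RHS becomes 0 − (-2)·3 = 6.

6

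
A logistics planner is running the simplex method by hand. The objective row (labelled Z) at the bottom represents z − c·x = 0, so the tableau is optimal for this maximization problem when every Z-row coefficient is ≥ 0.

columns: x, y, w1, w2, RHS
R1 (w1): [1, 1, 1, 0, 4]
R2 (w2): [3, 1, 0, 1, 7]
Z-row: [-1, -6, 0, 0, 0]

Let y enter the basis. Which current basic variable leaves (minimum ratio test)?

w1

Column y entries and ratios — w1: 4/1 = 4; w2: 7/1 = 7.
Smallest ratio is 4 in the row of w1, so w1 leaves.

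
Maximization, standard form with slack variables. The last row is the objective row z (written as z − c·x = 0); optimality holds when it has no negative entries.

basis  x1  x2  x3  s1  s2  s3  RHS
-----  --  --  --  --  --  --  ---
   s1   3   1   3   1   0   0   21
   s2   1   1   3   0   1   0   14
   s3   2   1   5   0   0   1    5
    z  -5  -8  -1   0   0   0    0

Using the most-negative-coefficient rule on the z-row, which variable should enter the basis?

x2

Negative z-row entries: x1: -5, x2: -8, x3: -1.
The most negative is -8 in column x2, so x2 enters.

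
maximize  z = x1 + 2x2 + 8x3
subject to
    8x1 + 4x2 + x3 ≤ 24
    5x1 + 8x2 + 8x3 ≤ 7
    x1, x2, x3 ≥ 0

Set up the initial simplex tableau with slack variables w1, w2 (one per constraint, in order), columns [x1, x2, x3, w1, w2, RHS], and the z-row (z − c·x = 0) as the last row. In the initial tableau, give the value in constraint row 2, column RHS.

7

The RHS of constraint 2 is b_2 = 7.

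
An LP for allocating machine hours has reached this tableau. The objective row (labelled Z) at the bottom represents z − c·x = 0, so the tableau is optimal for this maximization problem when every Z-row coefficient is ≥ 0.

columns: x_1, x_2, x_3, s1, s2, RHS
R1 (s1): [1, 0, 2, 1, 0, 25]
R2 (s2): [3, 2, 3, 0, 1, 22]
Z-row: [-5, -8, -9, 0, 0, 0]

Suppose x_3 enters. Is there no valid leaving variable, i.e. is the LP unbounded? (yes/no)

no

Column x_3 has positive entries in row(s) 1, 2, so the ratio test bounds it — not unbounded.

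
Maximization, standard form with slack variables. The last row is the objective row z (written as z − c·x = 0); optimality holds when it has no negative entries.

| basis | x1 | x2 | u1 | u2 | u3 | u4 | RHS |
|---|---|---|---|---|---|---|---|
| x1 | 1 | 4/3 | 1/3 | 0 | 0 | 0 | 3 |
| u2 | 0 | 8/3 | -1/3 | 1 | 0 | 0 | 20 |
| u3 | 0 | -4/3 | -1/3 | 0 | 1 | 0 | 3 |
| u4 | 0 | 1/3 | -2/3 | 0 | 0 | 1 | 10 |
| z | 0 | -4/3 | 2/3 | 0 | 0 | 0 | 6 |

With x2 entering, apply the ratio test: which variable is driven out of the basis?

x1

Column x2 entries and ratios — x1: 3/(4/3) = 9/4; u2: 20/(8/3) = 15/2; u3: -4/3 ≤ 0, skip; u4: 10/(1/3) = 30.
Smallest ratio is 9/4 in the row of x1, so x1 leaves.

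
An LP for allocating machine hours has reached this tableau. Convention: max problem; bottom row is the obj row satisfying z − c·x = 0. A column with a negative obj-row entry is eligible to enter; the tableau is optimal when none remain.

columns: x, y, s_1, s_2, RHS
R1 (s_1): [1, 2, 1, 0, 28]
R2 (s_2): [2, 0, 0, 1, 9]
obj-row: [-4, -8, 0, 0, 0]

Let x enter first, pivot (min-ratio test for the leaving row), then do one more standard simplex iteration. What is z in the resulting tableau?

112

Ratio test on column x — row 1: 28/1 = 28; row 2: 9/2 = 9/2. Minimum is 9/2 at row 2 (s_2 leaves); pivot element 2.
Pivot on row 2; the obj-row RHS becomes 0 − (-4)·(9/2) = 18.
Next entering variable (most negative obj-row entry -8): y.
Ratio test on column y — row 1: (47/2)/2 = 47/4; row 2: entry 0 ≤ 0. Minimum is 47/4 at row 1 (s_1 leaves); pivot element 2.
After the second pivot the obj-row RHS is 18 − (-8)·(47/4) = 112.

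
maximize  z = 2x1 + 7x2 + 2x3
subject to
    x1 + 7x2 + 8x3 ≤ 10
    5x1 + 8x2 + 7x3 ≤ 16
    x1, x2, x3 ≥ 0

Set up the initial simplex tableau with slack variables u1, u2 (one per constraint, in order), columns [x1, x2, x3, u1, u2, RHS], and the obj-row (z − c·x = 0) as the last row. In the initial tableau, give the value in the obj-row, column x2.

The obj-row carries the negated objective coefficients: the x2 entry is -7.

-7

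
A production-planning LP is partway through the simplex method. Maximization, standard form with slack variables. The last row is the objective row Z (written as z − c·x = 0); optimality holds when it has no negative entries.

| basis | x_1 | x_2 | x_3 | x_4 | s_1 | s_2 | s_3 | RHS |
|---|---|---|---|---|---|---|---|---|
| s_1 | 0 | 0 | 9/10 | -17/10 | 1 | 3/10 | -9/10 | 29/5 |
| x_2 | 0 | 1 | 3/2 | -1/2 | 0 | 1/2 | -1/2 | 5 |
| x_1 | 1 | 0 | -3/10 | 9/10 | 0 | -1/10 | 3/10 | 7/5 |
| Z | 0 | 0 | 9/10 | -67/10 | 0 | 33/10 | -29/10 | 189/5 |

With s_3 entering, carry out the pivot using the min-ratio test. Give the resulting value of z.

154/3

Ratio test on column s_3 — row 1: entry -9/10 ≤ 0; row 2: entry -1/2 ≤ 0; row 3: (7/5)/(3/10) = 14/3. Minimum is 14/3 at row 3 (x_1 leaves); pivot element 3/10.
Pivot on row 3; the Z-row RHS becomes 189/5 − (-29/10)·(14/3) = 154/3.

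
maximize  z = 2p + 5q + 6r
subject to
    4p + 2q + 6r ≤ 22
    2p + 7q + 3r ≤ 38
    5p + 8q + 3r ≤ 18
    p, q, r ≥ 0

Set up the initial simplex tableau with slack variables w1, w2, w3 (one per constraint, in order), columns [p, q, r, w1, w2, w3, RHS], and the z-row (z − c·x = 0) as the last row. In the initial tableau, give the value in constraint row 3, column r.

3

Constraint 3 has coefficient 3 on r.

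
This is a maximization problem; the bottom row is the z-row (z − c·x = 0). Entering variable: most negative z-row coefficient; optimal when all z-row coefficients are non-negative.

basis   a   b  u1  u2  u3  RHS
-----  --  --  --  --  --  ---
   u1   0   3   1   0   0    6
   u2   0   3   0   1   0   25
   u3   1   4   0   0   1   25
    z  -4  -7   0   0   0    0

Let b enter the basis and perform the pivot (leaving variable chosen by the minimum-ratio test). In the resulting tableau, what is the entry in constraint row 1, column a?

Ratio test on column b — row 1: 6/3 = 2; row 2: 25/3 = 25/3; row 3: 25/4 = 25/4. Minimum is 2 at row 1 (u1 leaves); pivot element 3.
Divide row 1 by 3; eliminate column b from the other rows.
In the new row 1, the a entry is the old entry divided by the pivot: 0/3 = 0.

0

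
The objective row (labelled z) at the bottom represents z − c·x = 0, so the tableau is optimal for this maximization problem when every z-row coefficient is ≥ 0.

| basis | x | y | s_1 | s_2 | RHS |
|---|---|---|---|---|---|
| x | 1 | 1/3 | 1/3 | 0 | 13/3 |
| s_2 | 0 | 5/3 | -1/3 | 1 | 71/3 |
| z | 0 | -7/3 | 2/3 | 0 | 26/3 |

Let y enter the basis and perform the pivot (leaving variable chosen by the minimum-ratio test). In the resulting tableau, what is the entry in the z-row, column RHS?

39

Ratio test on column y — row 1: (13/3)/(1/3) = 13; row 2: (71/3)/(5/3) = 71/5. Minimum is 13 at row 1 (x leaves); pivot element 1/3.
Divide row 1 by 1/3; eliminate column y from the other rows.
z-row update in column RHS: 26/3 − (-7/3)·13 = 39.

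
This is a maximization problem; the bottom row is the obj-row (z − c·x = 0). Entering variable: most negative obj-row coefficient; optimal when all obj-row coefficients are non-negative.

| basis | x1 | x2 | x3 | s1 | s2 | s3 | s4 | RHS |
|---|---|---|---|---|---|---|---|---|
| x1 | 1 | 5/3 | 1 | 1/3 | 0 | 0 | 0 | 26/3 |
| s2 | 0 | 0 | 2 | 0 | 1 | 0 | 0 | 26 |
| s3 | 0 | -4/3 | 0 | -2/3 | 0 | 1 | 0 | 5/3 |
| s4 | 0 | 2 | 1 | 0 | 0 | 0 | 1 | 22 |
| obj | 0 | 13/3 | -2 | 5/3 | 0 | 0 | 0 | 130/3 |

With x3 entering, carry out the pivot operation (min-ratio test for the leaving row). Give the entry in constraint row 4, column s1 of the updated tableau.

Ratio test on column x3 — row 1: (26/3)/1 = 26/3; row 2: 26/2 = 13; row 3: entry 0 ≤ 0; row 4: 22/1 = 22. Minimum is 26/3 at row 1 (x1 leaves); pivot element 1.
Divide row 1 by 1; eliminate column x3 from the other rows.
Row 4 update in column s1: 0 − 1·(1/3) = -1/3.

-1/3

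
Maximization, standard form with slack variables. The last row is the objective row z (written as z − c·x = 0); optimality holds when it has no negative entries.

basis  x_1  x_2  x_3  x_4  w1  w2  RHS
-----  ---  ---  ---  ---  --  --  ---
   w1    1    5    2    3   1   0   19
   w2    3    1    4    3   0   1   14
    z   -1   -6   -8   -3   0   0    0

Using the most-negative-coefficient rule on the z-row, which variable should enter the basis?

Negative z-row entries: x_1: -1, x_2: -6, x_3: -8, x_4: -3.
The most negative is -8 in column x_3, so x_3 enters.

x_3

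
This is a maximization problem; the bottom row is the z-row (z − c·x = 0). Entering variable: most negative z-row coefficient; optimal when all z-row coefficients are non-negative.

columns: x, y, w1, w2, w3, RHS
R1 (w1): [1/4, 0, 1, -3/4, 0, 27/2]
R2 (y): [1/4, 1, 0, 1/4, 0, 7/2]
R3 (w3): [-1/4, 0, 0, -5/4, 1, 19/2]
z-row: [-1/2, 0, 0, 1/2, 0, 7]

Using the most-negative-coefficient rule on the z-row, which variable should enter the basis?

x

Negative z-row entries: x: -1/2.
The most negative is -1/2 in column x, so x enters.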